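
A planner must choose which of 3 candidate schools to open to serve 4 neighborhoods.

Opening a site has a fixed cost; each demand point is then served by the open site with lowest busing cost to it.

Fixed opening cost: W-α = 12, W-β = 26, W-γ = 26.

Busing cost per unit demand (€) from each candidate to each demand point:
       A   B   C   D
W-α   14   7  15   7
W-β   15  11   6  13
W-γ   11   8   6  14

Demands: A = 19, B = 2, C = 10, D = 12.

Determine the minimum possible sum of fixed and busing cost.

405

Open {W-α, W-γ}: assign each demand point to its cheapest open site.
  A→W-γ 19×11=209, B→W-α 2×7=14, C→W-γ 10×6=60, D→W-α 12×7=84
  busing cost 367, fixed 38 → total 405.
Compare {W-α, W-β, W-γ}: busing cost 367 + fixed 64 = 431.
Compare {W-α, W-β}: busing cost 424 + fixed 38 = 462.
Compare {W-γ}: busing cost 453 + fixed 26 = 479.
All other subsets cost ≥ 431. Minimum total cost: 405.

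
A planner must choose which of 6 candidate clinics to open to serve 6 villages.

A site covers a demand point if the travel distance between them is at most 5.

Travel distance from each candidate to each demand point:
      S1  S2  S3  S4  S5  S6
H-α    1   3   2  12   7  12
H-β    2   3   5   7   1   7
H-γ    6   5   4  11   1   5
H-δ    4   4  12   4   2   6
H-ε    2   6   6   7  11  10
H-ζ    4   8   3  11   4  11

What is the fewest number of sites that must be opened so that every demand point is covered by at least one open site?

2

Coverage sets (demand points within 5 of each site):
  H-α: {S1, S2, S3}
  H-β: {S1, S2, S3, S5}
  H-γ: {S2, S3, S5, S6}
  H-δ: {S1, S2, S4, S5}
  H-ε: {S1}
  H-ζ: {S1, S3, S5}
No single site covers all 6 demand points.
But {H-γ, H-δ} covers everything, so the minimum is 2.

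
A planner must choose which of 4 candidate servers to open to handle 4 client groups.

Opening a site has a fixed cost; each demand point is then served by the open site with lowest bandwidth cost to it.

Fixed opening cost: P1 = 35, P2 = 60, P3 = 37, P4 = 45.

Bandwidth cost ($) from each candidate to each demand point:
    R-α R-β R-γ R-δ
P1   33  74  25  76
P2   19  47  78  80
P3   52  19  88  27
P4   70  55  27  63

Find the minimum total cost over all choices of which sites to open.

Open {P1, P3}: assign each demand point to its cheapest open site.
  R-α→P1 33, R-β→P3 19, R-γ→P1 25, R-δ→P3 27
  bandwidth cost 104, fixed 72 → total 176.
Compare {P3, P4}: bandwidth cost 125 + fixed 82 = 207.
Compare {P1, P3, P4}: bandwidth cost 104 + fixed 117 = 221.
Compare {P1, P2, P3}: bandwidth cost 90 + fixed 132 = 222.
All other subsets cost ≥ 207. Minimum total cost: 176.

176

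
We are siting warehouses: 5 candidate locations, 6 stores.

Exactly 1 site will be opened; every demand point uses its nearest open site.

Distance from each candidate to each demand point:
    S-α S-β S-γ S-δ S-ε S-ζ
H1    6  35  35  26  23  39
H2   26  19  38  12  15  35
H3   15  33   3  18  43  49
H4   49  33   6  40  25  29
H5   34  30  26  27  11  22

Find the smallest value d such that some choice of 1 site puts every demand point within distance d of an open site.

34

Open {H5}.
  Farthest demand point is S-α at distance 34 (to H5); all others are ≤ 34.
With {H2} the worst case is 38.
With {H1} the worst case is 39.
No size-1 selection achieves below 34.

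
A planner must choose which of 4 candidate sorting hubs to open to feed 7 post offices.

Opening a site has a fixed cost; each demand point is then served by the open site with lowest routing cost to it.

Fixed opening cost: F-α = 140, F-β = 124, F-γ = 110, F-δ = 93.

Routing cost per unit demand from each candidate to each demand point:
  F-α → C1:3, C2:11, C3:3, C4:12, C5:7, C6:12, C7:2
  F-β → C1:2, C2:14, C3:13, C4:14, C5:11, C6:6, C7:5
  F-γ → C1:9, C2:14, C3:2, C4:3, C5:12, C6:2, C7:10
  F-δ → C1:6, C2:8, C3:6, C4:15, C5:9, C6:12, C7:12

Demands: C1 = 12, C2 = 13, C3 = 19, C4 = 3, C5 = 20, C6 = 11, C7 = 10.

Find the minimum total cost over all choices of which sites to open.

Open {F-α, F-γ}: assign each demand point to its cheapest open site.
  C1→F-α 12×3=36, C2→F-α 13×11=143, C3→F-γ 19×2=38, C4→F-γ 3×3=9, C5→F-α 20×7=140, C6→F-γ 11×2=22, C7→F-α 10×2=20
  routing cost 408, fixed 250 → total 658.
Compare {F-α}: routing cost 564 + fixed 140 = 704.
Compare {F-α, F-γ, F-δ}: routing cost 369 + fixed 343 = 712.
Compare {F-γ, F-δ}: routing cost 525 + fixed 203 = 728.
All other subsets cost ≥ 704. Minimum total cost: 658.

658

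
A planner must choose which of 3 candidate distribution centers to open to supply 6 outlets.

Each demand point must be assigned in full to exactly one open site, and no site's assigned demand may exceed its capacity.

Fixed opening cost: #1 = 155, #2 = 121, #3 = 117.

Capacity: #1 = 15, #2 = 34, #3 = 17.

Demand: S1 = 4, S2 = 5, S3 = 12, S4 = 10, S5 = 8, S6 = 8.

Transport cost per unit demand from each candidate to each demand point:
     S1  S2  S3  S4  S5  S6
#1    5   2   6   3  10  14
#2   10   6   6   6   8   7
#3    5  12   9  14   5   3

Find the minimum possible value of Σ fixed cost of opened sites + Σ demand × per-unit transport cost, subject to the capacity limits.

Open {#2, #3}; cheapest assignment that respects the capacities:
  #2 (cap 34, load 31): S1, S2, S3, S4 — cost 4×10 + 5×6 + 12×6 + 10×6 = 202
  #3 (cap 17, load 16): S5, S6 — cost 8×5 + 8×3 = 64
  Shipping 266, fixed 238 → total 504.
  Any other capacity-feasible assignment to {#2, #3} ships for at least 266.
Compare {#1, #2}: its best feasible assignment gives total 548.
Compare {#1, #2, #3}: its best feasible assignment gives total 609.
Every other set of open sites that can feasibly serve all demand totals ≥ 548 even under its best assignment. Minimum: 504.

504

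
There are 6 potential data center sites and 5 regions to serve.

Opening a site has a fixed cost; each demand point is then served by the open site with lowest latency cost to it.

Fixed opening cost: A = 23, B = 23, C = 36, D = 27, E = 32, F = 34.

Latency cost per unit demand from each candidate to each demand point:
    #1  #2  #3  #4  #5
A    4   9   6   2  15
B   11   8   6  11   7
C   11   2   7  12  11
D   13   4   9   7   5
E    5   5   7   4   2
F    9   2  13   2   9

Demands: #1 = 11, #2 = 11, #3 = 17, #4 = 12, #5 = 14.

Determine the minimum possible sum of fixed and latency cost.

Open {A, E}: assign each demand point to its cheapest open site.
  #1→A 11×4=44, #2→E 11×5=55, #3→A 17×6=102, #4→A 12×2=24, #5→E 14×2=28
  latency cost 253, fixed 55 → total 308.
Compare {A, E, F}: latency cost 220 + fixed 89 = 309.
Compare {A, C, E}: latency cost 220 + fixed 91 = 311.
Compare {E, F}: latency cost 248 + fixed 66 = 314.
All other subsets cost ≥ 309. Minimum total cost: 308.

308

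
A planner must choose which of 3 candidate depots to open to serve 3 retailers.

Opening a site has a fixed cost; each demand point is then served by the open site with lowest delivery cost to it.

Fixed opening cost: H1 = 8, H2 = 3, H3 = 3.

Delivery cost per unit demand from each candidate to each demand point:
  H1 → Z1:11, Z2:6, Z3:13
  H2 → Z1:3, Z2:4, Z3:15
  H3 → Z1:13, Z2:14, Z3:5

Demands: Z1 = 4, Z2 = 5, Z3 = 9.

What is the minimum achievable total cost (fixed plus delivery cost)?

83

Open {H2, H3}: assign each demand point to its cheapest open site.
  Z1→H2 4×3=12, Z2→H2 5×4=20, Z3→H3 9×5=45
  delivery cost 77, fixed 6 → total 83.
Compare {H1, H2, H3}: delivery cost 77 + fixed 14 = 91.
Compare {H1, H3}: delivery cost 119 + fixed 11 = 130.
Compare {H1, H2}: delivery cost 149 + fixed 11 = 160.
All other subsets cost ≥ 91. Minimum total cost: 83.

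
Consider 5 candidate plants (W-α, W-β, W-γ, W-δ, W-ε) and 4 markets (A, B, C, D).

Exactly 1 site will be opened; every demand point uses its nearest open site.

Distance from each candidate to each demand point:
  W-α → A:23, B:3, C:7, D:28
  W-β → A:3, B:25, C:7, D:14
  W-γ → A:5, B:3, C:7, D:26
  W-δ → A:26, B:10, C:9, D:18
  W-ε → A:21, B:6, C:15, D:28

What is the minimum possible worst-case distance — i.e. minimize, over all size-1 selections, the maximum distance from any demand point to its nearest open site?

25

Open {W-β}.
  Farthest demand point is B at distance 25 (to W-β); all others are ≤ 25.
With {W-γ} the worst case is 26.
With {W-δ} the worst case is 26.
No size-1 selection achieves below 25.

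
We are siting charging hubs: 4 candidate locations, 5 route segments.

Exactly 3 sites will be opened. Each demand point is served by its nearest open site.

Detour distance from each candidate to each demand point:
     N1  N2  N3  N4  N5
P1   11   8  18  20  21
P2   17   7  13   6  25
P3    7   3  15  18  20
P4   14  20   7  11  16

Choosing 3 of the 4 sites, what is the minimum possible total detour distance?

39

Open {P2, P3, P4}.
  N1→P3 7, N2→P3 3, N3→P4 7, N4→P2 6, N5→P4 16  ⇒ total 39.
Compare {P1, P3, P4}: total 44.
Compare {P1, P2, P4}: total 47.
No size-3 selection does better; minimum is 39.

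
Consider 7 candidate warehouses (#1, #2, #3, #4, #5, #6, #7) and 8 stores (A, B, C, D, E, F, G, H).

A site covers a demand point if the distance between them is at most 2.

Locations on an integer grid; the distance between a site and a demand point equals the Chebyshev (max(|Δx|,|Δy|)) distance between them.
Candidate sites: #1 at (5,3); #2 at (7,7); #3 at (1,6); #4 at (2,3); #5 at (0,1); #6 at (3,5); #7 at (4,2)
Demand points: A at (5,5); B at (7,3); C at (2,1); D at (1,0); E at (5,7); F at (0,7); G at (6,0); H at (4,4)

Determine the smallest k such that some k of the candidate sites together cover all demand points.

5

Coverage sets (demand points within 2 of each site):
  #1: {A, B, H}
  #2: {A, E}
  #3: {F}
  #4: {C, H}
  #5: {C, D}
  #6: {A, E, H}
  #7: {C, G, H}
No 4 sites suffice: every size-4 union leaves at least one demand point uncovered.
But {#1, #2, #3, #5, #7} covers everything, so the minimum is 5.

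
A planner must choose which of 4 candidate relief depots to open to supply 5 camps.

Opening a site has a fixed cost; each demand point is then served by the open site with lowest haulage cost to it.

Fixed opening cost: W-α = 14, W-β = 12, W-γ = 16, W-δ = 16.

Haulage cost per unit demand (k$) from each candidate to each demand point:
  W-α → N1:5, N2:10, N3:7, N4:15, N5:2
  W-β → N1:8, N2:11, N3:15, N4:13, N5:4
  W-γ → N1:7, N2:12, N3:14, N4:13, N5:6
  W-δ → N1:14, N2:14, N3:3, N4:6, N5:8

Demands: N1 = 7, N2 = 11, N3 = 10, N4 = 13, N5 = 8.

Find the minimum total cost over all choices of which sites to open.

299

Open {W-α, W-δ}: assign each demand point to its cheapest open site.
  N1→W-α 7×5=35, N2→W-α 11×10=110, N3→W-δ 10×3=30, N4→W-δ 13×6=78, N5→W-α 8×2=16
  haulage cost 269, fixed 30 → total 299.
Compare {W-α, W-β, W-δ}: haulage cost 269 + fixed 42 = 311.
Compare {W-α, W-γ, W-δ}: haulage cost 269 + fixed 46 = 315.
Compare {W-α, W-β, W-γ, W-δ}: haulage cost 269 + fixed 58 = 327.
All other subsets cost ≥ 311. Minimum total cost: 299.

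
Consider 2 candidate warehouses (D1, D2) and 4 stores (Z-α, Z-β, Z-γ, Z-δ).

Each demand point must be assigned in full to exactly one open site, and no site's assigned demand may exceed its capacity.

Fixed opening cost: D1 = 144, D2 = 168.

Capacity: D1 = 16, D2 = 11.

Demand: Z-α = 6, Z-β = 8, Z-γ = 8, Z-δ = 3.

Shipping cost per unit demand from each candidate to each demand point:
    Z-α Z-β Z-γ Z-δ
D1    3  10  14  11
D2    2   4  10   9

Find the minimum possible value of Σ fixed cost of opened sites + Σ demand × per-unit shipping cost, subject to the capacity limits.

501

Open {D1, D2}; cheapest assignment that respects the capacities:
  D1 (cap 16, load 14): Z-α, Z-γ — cost 6×3 + 8×14 = 130
  D2 (cap 11, load 11): Z-β, Z-δ — cost 8×4 + 3×9 = 59
  Shipping 189, fixed 312 → total 501.
  Any other capacity-feasible assignment to {D1, D2} ships for at least 189.
Total demand is 25 and no other set of sites has combined capacity ≥ 25, so {D1, D2} is the only feasible choice of open sites. Minimum: 501.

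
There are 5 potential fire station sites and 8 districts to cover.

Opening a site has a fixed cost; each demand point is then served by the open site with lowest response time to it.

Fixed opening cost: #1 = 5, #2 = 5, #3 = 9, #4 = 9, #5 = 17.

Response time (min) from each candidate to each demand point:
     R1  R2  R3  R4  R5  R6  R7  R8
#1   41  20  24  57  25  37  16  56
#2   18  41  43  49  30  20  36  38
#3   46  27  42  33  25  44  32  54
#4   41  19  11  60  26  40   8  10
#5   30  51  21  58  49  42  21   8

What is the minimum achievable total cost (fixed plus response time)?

167

Open {#2, #3, #4}: assign each demand point to its cheapest open site.
  R1→#2 18, R2→#4 19, R3→#4 11, R4→#3 33, R5→#3 25, R6→#2 20, R7→#4 8, R8→#4 10
  response time 144, fixed 23 → total 167.
Compare {#1, #2, #3, #4}: response time 144 + fixed 28 = 172.
Compare {#2, #4}: response time 161 + fixed 14 = 175.
Compare {#1, #2, #4}: response time 160 + fixed 19 = 179.
All other subsets cost ≥ 172. Minimum total cost: 167.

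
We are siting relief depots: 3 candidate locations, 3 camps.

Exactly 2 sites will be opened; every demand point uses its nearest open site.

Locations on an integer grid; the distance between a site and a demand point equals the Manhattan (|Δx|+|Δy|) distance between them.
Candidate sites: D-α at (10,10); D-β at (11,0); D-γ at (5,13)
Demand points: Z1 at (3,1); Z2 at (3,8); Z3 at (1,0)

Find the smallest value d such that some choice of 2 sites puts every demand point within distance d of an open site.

Open {D-α, D-β}.
  Farthest demand point is Z3 at distance 10 (to D-β); all others are ≤ 10.
With {D-β, D-γ} the worst case is 10.
With {D-α, D-γ} the worst case is 17.
No size-2 selection achieves below 10.

10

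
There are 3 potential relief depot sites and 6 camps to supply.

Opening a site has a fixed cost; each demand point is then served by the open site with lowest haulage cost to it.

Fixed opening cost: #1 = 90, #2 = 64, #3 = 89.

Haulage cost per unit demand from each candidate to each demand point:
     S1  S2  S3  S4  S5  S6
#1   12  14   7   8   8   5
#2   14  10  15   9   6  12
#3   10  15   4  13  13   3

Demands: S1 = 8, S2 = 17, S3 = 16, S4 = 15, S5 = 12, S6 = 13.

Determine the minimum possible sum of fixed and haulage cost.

713

Open {#2, #3}: assign each demand point to its cheapest open site.
  S1→#3 8×10=80, S2→#2 17×10=170, S3→#3 16×4=64, S4→#2 15×9=135, S5→#2 12×6=72, S6→#3 13×3=39
  haulage cost 560, fixed 153 → total 713.
Compare {#1, #2, #3}: haulage cost 545 + fixed 243 = 788.
Compare {#1, #2}: haulage cost 635 + fixed 154 = 789.
Compare {#1, #3}: haulage cost 637 + fixed 179 = 816.
All other subsets cost ≥ 788. Minimum total cost: 713.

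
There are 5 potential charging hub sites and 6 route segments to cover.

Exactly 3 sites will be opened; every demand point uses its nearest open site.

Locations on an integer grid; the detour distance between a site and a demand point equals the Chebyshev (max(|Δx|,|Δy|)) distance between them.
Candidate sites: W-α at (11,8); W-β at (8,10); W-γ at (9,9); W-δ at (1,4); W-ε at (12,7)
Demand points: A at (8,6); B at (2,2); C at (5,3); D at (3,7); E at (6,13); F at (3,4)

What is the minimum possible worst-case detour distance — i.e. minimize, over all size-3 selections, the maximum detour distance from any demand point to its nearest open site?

Open {W-α, W-β, W-δ}.
  Farthest demand point is C at detour distance 4 (to W-δ); all others are ≤ 4.
With {W-α, W-γ, W-δ} the worst case is 4.
With {W-β, W-γ, W-δ} the worst case is 4.
No size-3 selection achieves below 4.

4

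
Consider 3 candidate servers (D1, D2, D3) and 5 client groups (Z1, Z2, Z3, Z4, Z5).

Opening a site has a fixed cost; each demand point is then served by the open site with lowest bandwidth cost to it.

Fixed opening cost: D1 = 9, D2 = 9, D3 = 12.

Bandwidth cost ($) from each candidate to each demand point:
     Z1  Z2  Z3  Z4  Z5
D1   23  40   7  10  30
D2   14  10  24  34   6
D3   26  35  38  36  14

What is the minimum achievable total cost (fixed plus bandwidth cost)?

Open {D1, D2}: assign each demand point to its cheapest open site.
  Z1→D2 14, Z2→D2 10, Z3→D1 7, Z4→D1 10, Z5→D2 6
  bandwidth cost 47, fixed 18 → total 65.
Compare {D1, D2, D3}: bandwidth cost 47 + fixed 30 = 77.
Compare {D2}: bandwidth cost 88 + fixed 9 = 97.
Compare {D2, D3}: bandwidth cost 88 + fixed 21 = 109.
All other subsets cost ≥ 77. Minimum total cost: 65.

65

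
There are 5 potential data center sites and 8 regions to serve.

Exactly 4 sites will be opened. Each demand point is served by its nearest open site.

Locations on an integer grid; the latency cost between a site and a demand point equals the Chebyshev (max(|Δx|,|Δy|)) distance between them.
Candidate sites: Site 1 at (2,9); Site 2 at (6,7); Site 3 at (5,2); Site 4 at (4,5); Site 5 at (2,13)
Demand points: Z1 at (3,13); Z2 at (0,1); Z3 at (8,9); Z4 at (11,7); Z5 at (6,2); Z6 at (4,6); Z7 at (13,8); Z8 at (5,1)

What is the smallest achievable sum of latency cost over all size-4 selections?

22

Open {Site 2, Site 3, Site 4, Site 5}.
  Z1→Site 5 1, Z2→Site 4 4, Z3→Site 2 2, Z4→Site 2 5, Z5→Site 3 1, Z6→Site 4 1, Z7→Site 2 7, Z8→Site 3 1  ⇒ total 22.
Compare {Site 1, Site 2, Site 3, Site 5}: total 24.
Compare {Site 1, Site 2, Site 3, Site 4}: total 25.
No size-4 selection does better; minimum is 22.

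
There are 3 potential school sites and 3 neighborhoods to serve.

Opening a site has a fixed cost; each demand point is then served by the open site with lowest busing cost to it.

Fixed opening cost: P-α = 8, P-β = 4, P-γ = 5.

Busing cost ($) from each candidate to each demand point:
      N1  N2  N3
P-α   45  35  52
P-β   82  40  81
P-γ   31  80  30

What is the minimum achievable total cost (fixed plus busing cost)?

Open {P-α, P-γ}: assign each demand point to its cheapest open site.
  N1→P-γ 31, N2→P-α 35, N3→P-γ 30
  busing cost 96, fixed 13 → total 109.
Compare {P-β, P-γ}: busing cost 101 + fixed 9 = 110.
Compare {P-α, P-β, P-γ}: busing cost 96 + fixed 17 = 113.
Compare {P-α}: busing cost 132 + fixed 8 = 140.
All other subsets cost ≥ 110. Minimum total cost: 109.

109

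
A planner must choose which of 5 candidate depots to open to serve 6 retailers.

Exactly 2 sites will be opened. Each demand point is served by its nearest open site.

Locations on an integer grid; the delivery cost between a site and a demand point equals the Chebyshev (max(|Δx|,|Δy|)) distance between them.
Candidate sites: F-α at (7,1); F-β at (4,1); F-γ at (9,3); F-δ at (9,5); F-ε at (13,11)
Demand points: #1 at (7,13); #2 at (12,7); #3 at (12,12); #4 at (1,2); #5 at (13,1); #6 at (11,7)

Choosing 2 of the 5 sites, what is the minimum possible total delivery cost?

24

Open {F-δ, F-ε}.
  #1→F-ε 6, #2→F-δ 3, #3→F-ε 1, #4→F-δ 8, #5→F-δ 4, #6→F-δ 2  ⇒ total 24.
Compare {F-α, F-ε}: total 27.
Compare {F-β, F-δ}: total 27.
No size-2 selection does better; minimum is 24.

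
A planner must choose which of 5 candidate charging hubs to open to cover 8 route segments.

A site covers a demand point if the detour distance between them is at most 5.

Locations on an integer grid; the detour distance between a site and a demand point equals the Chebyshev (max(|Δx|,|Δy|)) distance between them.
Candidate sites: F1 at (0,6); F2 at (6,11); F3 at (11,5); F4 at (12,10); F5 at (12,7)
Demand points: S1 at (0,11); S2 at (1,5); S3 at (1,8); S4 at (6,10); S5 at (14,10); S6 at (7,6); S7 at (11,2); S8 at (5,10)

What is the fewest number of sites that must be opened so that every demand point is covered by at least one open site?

Coverage sets (demand points within 5 of each site):
  F1: {S1, S2, S3, S8}
  F2: {S3, S4, S6, S8}
  F3: {S4, S5, S6, S7}
  F4: {S5, S6}
  F5: {S5, S6, S7}
No single site covers all 8 demand points.
But {F1, F3} covers everything, so the minimum is 2.

2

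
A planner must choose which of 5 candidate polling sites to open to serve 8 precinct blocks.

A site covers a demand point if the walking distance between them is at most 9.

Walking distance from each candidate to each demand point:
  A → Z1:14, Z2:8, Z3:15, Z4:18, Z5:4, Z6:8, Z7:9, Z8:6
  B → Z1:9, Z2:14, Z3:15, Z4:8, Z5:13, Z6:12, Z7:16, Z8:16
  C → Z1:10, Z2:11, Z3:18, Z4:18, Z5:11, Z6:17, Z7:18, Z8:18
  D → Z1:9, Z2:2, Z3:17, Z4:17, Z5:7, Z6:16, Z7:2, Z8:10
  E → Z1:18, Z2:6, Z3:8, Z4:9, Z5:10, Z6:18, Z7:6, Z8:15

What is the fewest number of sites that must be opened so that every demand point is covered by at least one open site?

3

Coverage sets (demand points within 9 of each site):
  A: {Z2, Z5, Z6, Z7, Z8}
  B: {Z1, Z4}
  C: {}
  D: {Z1, Z2, Z5, Z7}
  E: {Z2, Z3, Z4, Z7}
No 2 sites suffice: every size-2 union leaves at least one demand point uncovered.
But {A, B, E} covers everything, so the minimum is 3.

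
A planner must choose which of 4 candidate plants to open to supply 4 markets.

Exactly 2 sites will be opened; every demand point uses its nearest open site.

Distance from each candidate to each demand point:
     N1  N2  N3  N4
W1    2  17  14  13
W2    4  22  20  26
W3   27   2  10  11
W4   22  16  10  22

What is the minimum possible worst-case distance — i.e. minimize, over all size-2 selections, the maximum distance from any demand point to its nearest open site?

11

Open {W1, W3}.
  Farthest demand point is N4 at distance 11 (to W3); all others are ≤ 11.
With {W2, W3} the worst case is 11.
With {W1, W4} the worst case is 16.
No size-2 selection achieves below 11.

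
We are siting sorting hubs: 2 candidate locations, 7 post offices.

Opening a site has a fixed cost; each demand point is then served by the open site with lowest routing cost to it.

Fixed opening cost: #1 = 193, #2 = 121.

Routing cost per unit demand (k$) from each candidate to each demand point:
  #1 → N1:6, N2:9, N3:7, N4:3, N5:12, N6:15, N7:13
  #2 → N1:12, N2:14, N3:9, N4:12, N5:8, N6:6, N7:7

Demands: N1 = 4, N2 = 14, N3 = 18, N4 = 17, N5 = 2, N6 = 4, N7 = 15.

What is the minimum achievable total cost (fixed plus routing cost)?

Open {#1, #2}: assign each demand point to its cheapest open site.
  N1→#1 4×6=24, N2→#1 14×9=126, N3→#1 18×7=126, N4→#1 17×3=51, N5→#2 2×8=16, N6→#2 4×6=24, N7→#2 15×7=105
  routing cost 472, fixed 314 → total 786.
Compare {#1}: routing cost 606 + fixed 193 = 799.
Compare {#2}: routing cost 755 + fixed 121 = 876.

786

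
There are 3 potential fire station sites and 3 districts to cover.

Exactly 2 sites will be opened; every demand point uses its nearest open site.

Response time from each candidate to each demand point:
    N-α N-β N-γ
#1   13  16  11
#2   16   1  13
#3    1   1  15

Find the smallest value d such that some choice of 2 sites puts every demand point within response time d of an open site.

11

Open {#1, #3}.
  Farthest demand point is N-γ at response time 11 (to #1); all others are ≤ 11.
With {#1, #2} the worst case is 13.
With {#2, #3} the worst case is 13.
No size-2 selection achieves below 11.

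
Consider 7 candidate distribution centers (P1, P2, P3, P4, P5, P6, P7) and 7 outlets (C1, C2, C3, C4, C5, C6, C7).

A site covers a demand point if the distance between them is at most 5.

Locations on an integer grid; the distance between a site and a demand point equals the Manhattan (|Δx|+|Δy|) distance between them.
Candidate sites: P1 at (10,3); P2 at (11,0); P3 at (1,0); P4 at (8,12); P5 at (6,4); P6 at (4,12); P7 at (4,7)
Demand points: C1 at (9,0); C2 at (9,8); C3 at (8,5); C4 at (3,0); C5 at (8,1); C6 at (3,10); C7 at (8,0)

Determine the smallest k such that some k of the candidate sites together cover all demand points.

Coverage sets (demand points within 5 of each site):
  P1: {C1, C3, C5, C7}
  P2: {C1, C5, C7}
  P3: {C4}
  P4: {C2}
  P5: {C3, C5}
  P6: {C6}
  P7: {C6}
No 3 sites suffice: every size-3 union leaves at least one demand point uncovered.
But {P1, P3, P4, P6} covers everything, so the minimum is 4.

4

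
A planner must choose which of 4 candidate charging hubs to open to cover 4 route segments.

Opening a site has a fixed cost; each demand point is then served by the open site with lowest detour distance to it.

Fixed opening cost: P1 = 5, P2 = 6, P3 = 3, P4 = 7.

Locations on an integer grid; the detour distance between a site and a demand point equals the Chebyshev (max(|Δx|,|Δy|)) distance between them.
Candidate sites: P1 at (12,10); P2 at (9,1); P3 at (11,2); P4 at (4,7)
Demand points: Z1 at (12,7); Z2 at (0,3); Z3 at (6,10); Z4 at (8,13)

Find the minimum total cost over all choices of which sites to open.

Open {P1, P4}: assign each demand point to its cheapest open site.
  Z1→P1 3, Z2→P4 4, Z3→P4 3, Z4→P1 4
  detour distance 14, fixed 12 → total 26.
Compare {P4}: detour distance 21 + fixed 7 = 28.
Compare {P3, P4}: detour distance 18 + fixed 10 = 28.
Compare {P1, P3, P4}: detour distance 14 + fixed 15 = 29.
All other subsets cost ≥ 28. Minimum total cost: 26.

26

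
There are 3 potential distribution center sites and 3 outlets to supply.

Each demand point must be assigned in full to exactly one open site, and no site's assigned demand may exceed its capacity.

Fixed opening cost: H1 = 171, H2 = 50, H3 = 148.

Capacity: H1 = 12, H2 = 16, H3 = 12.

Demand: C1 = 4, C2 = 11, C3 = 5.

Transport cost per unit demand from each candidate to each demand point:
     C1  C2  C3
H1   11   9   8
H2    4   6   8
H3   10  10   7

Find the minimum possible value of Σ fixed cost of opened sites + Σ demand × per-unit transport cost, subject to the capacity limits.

315

Open {H2, H3}; cheapest assignment that respects the capacities:
  H2 (cap 16, load 15): C1, C2 — cost 4×4 + 11×6 = 82
  H3 (cap 12, load 5): C3 — cost 5×7 = 35
  Shipping 117, fixed 198 → total 315.
  Any other capacity-feasible assignment to {H2, H3} ships for at least 117.
Compare {H1, H2}: its best feasible assignment gives total 343.
Compare {H1, H2, H3}: its best feasible assignment gives total 486.
Every other set of open sites that can feasibly serve all demand totals ≥ 343 even under its best assignment. Minimum: 315.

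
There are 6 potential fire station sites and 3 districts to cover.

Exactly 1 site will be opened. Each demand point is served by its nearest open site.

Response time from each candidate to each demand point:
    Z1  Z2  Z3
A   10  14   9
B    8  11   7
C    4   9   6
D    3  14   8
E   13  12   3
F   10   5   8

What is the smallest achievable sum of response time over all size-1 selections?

Open {C}.
  Z1→C 4, Z2→C 9, Z3→C 6  ⇒ total 19.
Compare {F}: total 23.
Compare {D}: total 25.
No size-1 selection does better; minimum is 19.

19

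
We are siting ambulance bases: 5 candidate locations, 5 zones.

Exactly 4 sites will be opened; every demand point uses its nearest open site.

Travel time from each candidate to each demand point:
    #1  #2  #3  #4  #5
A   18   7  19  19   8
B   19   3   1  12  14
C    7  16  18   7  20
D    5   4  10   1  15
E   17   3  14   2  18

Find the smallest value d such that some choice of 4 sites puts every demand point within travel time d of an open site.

Open {A, B, C, D}.
  Farthest demand point is #5 at travel time 8 (to A); all others are ≤ 8.
With {A, B, C, E} the worst case is 8.
With {A, B, D, E} the worst case is 8.
No size-4 selection achieves below 8.

8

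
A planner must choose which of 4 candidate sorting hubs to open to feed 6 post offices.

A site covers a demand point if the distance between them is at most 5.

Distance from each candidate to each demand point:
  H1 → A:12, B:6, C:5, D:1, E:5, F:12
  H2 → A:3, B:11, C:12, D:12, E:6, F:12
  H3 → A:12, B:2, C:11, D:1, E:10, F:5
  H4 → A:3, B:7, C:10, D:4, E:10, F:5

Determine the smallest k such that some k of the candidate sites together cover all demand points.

Coverage sets (demand points within 5 of each site):
  H1: {C, D, E}
  H2: {A}
  H3: {B, D, F}
  H4: {A, D, F}
No 2 sites suffice: every size-2 union leaves at least one demand point uncovered.
But {H1, H2, H3} covers everything, so the minimum is 3.

3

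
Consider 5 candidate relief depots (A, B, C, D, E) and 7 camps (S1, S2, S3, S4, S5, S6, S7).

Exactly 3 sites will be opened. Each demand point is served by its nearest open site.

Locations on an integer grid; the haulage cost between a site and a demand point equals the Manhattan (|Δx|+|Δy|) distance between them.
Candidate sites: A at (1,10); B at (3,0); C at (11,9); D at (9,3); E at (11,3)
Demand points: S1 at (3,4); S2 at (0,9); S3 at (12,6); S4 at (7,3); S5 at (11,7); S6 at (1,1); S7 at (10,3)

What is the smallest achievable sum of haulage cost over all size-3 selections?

22

Open {A, B, E}.
  S1→B 4, S2→A 2, S3→E 4, S4→E 4, S5→E 4, S6→B 3, S7→E 1  ⇒ total 22.
Compare {A, B, D}: total 24.
Compare {A, C, D}: total 27.
No size-3 selection does better; minimum is 22.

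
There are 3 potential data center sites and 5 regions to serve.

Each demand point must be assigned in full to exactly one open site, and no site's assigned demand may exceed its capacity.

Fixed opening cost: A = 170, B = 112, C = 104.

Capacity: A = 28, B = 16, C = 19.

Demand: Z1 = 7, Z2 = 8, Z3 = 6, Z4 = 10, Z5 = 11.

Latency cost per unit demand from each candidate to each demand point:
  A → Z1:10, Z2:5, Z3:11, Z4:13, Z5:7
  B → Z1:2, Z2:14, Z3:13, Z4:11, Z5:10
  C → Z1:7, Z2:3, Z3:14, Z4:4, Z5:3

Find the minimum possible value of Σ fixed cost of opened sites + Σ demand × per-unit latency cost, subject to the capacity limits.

546

Open {A, C}; cheapest assignment that respects the capacities:
  A (cap 28, load 25): Z2, Z3, Z5 — cost 8×5 + 6×11 + 11×7 = 183
  C (cap 19, load 17): Z1, Z4 — cost 7×7 + 10×4 = 89
  Shipping 272, fixed 274 → total 546.
  Any other capacity-feasible assignment to {A, C} ships for at least 272.
Compare {A, B, C}: its best feasible assignment gives total 607.
Compare {A, B}: its best feasible assignment gives total 657.
Every other set of open sites that can feasibly serve all demand totals ≥ 607 even under its best assignment. Minimum: 546.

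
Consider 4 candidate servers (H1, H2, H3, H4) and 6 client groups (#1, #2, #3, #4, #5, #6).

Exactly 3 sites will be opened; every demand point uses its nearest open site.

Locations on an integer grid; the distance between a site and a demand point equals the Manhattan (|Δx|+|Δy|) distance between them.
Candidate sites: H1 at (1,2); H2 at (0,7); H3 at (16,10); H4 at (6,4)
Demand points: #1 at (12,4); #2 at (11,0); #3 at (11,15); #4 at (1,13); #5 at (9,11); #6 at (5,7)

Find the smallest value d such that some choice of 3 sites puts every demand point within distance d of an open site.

10

Open {H2, H3, H4}.
  Farthest demand point is #3 at distance 10 (to H3); all others are ≤ 10.
With {H1, H3, H4} the worst case is 11.
With {H1, H2, H3} the worst case is 12.
No size-3 selection achieves below 10.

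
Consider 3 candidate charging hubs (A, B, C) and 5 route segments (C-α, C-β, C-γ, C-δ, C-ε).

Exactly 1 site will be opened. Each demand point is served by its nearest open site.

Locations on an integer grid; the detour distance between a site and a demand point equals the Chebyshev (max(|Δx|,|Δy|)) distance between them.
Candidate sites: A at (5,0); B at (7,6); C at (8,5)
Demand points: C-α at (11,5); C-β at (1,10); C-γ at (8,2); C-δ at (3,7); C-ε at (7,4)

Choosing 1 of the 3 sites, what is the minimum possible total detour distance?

Open {C}.
  C-α→C 3, C-β→C 7, C-γ→C 3, C-δ→C 5, C-ε→C 1  ⇒ total 19.
Compare {B}: total 20.
Compare {A}: total 30.

19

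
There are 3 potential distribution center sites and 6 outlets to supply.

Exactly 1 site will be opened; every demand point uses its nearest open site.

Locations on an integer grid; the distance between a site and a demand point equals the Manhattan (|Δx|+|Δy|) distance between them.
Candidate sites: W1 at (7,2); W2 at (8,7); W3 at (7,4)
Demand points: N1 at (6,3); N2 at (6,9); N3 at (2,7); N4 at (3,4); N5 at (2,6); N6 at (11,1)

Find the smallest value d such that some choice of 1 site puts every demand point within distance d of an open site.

8

Open {W3}.
  Farthest demand point is N3 at distance 8 (to W3); all others are ≤ 8.
With {W2} the worst case is 9.
With {W1} the worst case is 10.
No size-1 selection achieves below 8.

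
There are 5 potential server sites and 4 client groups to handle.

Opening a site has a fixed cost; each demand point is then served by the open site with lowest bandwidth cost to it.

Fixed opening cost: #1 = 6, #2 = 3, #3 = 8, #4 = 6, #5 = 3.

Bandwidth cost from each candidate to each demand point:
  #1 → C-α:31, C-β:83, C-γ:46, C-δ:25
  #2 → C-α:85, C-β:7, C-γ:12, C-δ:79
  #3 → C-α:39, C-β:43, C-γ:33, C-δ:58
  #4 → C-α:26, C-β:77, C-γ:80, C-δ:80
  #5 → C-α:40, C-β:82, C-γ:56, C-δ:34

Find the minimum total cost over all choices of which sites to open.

Open {#1, #2}: assign each demand point to its cheapest open site.
  C-α→#1 31, C-β→#2 7, C-γ→#2 12, C-δ→#1 25
  bandwidth cost 75, fixed 9 → total 84.
Compare {#1, #2, #4}: bandwidth cost 70 + fixed 15 = 85.
Compare {#1, #2, #5}: bandwidth cost 75 + fixed 12 = 87.
Compare {#1, #2, #4, #5}: bandwidth cost 70 + fixed 18 = 88.
All other subsets cost ≥ 85. Minimum total cost: 84.

84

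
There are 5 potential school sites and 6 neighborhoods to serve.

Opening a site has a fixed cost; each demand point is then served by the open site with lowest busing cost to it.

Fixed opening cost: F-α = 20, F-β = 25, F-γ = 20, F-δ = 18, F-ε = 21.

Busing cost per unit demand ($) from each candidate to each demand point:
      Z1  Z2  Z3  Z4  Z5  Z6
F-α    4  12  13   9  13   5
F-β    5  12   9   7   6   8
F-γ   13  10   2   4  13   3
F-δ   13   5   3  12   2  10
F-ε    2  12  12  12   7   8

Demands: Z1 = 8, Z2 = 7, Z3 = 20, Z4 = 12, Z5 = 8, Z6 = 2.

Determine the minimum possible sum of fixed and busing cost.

Open {F-γ, F-δ, F-ε}: assign each demand point to its cheapest open site.
  Z1→F-ε 8×2=16, Z2→F-δ 7×5=35, Z3→F-γ 20×2=40, Z4→F-γ 12×4=48, Z5→F-δ 8×2=16, Z6→F-γ 2×3=6
  busing cost 161, fixed 59 → total 220.
Compare {F-α, F-γ, F-δ}: busing cost 177 + fixed 58 = 235.
Compare {F-α, F-γ, F-δ, F-ε}: busing cost 161 + fixed 79 = 240.
Compare {F-β, F-γ, F-δ, F-ε}: busing cost 161 + fixed 84 = 245.
All other subsets cost ≥ 235. Minimum total cost: 220.

220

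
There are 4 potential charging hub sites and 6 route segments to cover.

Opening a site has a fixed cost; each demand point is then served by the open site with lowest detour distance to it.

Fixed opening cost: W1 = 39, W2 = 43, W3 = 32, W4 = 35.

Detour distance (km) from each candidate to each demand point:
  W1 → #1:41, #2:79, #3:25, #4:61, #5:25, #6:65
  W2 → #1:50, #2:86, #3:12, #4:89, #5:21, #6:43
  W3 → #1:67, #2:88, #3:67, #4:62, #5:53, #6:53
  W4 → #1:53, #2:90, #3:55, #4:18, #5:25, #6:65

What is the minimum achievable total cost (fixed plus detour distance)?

308

Open {W2, W4}: assign each demand point to its cheapest open site.
  #1→W2 50, #2→W2 86, #3→W2 12, #4→W4 18, #5→W2 21, #6→W2 43
  detour distance 230, fixed 78 → total 308.
Compare {W1, W4}: detour distance 253 + fixed 74 = 327.
Compare {W1, W2, W4}: detour distance 214 + fixed 117 = 331.
Compare {W1}: detour distance 296 + fixed 39 = 335.
All other subsets cost ≥ 327. Minimum total cost: 308.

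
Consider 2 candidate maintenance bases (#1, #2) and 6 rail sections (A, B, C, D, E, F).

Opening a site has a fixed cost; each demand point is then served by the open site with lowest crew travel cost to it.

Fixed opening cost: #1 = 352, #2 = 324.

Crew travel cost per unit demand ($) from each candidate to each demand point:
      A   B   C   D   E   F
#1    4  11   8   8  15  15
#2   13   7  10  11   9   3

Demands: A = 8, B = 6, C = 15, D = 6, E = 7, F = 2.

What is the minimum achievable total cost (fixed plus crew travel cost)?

Open {#1}: assign each demand point to its cheapest open site.
  A→#1 8×4=32, B→#1 6×11=66, C→#1 15×8=120, D→#1 6×8=48, E→#1 7×15=105, F→#1 2×15=30
  crew travel cost 401, fixed 352 → total 753.
Compare {#2}: crew travel cost 431 + fixed 324 = 755.
Compare {#1, #2}: crew travel cost 311 + fixed 676 = 987.

753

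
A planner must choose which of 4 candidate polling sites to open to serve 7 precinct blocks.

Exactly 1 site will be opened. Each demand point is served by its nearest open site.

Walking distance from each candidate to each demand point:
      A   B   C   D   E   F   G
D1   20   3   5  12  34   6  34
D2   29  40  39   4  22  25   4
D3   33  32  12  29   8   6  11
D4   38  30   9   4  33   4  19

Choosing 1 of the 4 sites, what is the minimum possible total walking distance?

Open {D1}.
  A→D1 20, B→D1 3, C→D1 5, D→D1 12, E→D1 34, F→D1 6, G→D1 34  ⇒ total 114.
Compare {D3}: total 131.
Compare {D4}: total 137.
No size-1 selection does better; minimum is 114.

114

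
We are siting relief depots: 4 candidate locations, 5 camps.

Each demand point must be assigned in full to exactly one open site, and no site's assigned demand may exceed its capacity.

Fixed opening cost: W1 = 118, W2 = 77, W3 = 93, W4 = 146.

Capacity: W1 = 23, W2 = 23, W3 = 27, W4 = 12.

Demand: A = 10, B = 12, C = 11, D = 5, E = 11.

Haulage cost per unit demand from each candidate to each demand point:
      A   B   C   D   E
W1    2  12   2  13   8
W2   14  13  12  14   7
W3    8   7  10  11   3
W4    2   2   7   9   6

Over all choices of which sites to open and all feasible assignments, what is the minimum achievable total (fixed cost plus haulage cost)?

511

Open {W1, W3, W4}; cheapest assignment that respects the capacities:
  W1 (cap 23, load 21): A, C — cost 10×2 + 11×2 = 42
  W3 (cap 27, load 16): D, E — cost 5×11 + 11×3 = 88
  W4 (cap 12, load 12): B — cost 12×2 = 24
  Shipping 154, fixed 357 → total 511.
  Any other capacity-feasible assignment to {W1, W3, W4} ships for at least 154.
Compare {W1, W2, W3}: its best feasible assignment gives total 517.
Compare {W1, W3}: its best feasible assignment gives total 540.
Every other set of open sites that can feasibly serve all demand totals ≥ 517 even under its best assignment. Minimum: 511.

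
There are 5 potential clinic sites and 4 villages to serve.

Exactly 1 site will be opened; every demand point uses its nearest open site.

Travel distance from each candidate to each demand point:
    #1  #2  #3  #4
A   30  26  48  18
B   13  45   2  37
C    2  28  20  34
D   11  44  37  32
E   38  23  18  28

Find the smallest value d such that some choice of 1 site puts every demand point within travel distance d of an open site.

Open {C}.
  Farthest demand point is #4 at travel distance 34 (to C); all others are ≤ 34.
With {E} the worst case is 38.
With {D} the worst case is 44.
No size-1 selection achieves below 34.

34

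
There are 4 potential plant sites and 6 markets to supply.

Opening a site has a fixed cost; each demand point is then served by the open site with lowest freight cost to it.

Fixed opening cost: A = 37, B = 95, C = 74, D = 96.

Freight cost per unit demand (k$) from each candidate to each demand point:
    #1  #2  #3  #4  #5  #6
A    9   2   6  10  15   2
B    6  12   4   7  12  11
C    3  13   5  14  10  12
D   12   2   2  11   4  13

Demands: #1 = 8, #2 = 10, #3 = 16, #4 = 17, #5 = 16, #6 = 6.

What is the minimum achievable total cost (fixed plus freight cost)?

503

Open {A, D}: assign each demand point to its cheapest open site.
  #1→A 8×9=72, #2→A 10×2=20, #3→D 16×2=32, #4→A 17×10=170, #5→D 16×4=64, #6→A 6×2=12
  freight cost 370, fixed 133 → total 503.
Compare {A, B, D}: freight cost 295 + fixed 228 = 523.
Compare {A, C, D}: freight cost 322 + fixed 207 = 529.
Compare {B, D}: freight cost 349 + fixed 191 = 540.
All other subsets cost ≥ 523. Minimum total cost: 503.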